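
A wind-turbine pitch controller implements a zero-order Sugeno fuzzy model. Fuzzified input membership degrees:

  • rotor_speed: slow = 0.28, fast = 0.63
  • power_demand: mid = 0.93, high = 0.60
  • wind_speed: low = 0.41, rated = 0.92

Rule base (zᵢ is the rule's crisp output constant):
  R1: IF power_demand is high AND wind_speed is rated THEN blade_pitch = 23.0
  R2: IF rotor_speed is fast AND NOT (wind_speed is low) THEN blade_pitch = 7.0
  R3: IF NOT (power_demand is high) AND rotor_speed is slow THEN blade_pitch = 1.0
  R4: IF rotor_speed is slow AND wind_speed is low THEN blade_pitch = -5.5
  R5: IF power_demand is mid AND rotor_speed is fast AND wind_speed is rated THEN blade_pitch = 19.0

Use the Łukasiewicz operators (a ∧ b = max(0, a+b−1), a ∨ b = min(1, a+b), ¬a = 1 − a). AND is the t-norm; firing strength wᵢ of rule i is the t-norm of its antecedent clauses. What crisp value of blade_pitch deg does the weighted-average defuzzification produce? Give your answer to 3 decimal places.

R1 (z=23.0): high=0.60, rated=0.92; AND[max(0, a+b−1)] → w = 0.52
R2 (z=7.0): fast=0.63, ¬low=1−0.41=0.59; AND[max(0, a+b−1)] → w = 0.22
R3 (z=1.0): ¬high=1−0.60=0.40, slow=0.28; AND[max(0, a+b−1)] → w = 0.00
R4 (z=-5.5): slow=0.28, low=0.41; AND[max(0, a+b−1)] → w = 0.00
R5 (z=19.0): mid=0.93, fast=0.63, rated=0.92; AND[max(0, a+b−1)] → w = 0.48
Weighted average = (0.52·23.0 + 0.22·7.0 + 0.00·1.0 + 0.00·-5.5 + 0.48·19.0) / (0.52 + 0.22 + 0.00 + 0.00 + 0.48)
  = 22.6200 / 1.2200 = 18.541

18.541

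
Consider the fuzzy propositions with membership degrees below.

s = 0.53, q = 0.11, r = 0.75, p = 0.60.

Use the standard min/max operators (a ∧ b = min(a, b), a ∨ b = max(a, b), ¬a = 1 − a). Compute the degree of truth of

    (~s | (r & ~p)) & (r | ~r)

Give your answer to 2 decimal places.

~s = 1 − 0.53 = 0.47
~p = 1 − 0.60 = 0.40
r & ~p = min(a, b) on (0.75, 0.40) = 0.40
~s | (r & ~p) = max(a, b) on (0.47, 0.40) = 0.47
~r = 1 − 0.75 = 0.25
r | ~r = max(a, b) on (0.75, 0.25) = 0.75
(~s | (r & ~p)) & (r | ~r) = min(a, b) on (0.47, 0.75) = 0.47

0.47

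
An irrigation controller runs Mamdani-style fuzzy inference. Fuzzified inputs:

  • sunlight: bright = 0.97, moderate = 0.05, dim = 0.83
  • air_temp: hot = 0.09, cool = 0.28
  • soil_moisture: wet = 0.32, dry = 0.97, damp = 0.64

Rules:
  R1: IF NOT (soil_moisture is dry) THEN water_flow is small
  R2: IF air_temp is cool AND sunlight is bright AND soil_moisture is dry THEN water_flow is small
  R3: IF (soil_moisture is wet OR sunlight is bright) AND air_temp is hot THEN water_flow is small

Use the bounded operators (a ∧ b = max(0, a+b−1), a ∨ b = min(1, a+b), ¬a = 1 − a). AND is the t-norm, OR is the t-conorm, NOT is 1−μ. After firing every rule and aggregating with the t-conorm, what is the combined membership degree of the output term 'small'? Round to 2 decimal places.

0.34

R1: ¬dry=1−0.97=0.03 → w = 0.03
R2: cool=0.28, bright=0.97, dry=0.97; AND[max(0, a+b−1)] → w = 0.22
R3: (wet=0.32 OR bright=0.97) = 1.00; AND[max(0, a+b−1)] with hot=0.09 → w = 0.09
Rules with consequent 'small': {R1, R2, R3} → strengths 0.03, 0.22, 0.09
Aggregate via t-conorm [min(1, a+b)]: 0.34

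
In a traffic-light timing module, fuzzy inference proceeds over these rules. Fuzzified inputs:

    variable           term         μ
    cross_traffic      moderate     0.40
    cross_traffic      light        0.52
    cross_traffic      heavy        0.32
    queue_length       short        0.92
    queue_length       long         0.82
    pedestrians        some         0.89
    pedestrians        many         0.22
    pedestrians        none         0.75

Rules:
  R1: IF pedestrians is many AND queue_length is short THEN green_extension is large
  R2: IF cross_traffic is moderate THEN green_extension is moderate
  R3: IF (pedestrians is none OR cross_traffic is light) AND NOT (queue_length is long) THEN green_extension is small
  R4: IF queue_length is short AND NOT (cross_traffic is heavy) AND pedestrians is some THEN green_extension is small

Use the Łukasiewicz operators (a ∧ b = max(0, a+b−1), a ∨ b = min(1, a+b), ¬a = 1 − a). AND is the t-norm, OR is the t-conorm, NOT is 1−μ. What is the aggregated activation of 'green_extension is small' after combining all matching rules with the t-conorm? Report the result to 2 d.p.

R1: many=0.22, short=0.92; AND[max(0, a+b−1)] → w = 0.14
R2: moderate=0.40 → w = 0.40
R3: (none=0.75 OR light=0.52) = 1.00; AND[max(0, a+b−1)] with ¬long=1−0.82=0.18 → w = 0.18
R4: short=0.92, ¬heavy=1−0.32=0.68, some=0.89; AND[max(0, a+b−1)] → w = 0.49
Rules with consequent 'small': {R3, R4} → strengths 0.18, 0.49
Aggregate via t-conorm [min(1, a+b)]: 0.67

0.67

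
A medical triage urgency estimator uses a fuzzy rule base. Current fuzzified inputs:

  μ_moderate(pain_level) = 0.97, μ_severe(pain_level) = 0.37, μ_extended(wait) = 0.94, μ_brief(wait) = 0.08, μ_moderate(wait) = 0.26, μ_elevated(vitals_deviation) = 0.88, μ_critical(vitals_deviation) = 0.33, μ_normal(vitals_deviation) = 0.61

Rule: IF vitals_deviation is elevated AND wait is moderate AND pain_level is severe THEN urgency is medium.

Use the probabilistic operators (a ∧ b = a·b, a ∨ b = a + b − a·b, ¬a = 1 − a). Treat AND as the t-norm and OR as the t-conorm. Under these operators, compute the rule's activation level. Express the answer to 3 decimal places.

0.085

firing strength: elevated=0.88, moderate=0.26, severe=0.37; AND[a·b] → w = 0.0847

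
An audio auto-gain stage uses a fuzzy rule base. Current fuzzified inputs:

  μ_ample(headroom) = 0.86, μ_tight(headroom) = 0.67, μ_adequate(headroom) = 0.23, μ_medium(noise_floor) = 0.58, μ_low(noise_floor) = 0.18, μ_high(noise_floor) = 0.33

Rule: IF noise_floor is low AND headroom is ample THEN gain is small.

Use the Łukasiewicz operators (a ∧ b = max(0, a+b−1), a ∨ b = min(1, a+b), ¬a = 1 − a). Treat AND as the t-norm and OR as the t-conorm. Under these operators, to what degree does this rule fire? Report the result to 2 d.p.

firing strength: low=0.18, ample=0.86; AND[max(0, a+b−1)] → w = 0.04

0.04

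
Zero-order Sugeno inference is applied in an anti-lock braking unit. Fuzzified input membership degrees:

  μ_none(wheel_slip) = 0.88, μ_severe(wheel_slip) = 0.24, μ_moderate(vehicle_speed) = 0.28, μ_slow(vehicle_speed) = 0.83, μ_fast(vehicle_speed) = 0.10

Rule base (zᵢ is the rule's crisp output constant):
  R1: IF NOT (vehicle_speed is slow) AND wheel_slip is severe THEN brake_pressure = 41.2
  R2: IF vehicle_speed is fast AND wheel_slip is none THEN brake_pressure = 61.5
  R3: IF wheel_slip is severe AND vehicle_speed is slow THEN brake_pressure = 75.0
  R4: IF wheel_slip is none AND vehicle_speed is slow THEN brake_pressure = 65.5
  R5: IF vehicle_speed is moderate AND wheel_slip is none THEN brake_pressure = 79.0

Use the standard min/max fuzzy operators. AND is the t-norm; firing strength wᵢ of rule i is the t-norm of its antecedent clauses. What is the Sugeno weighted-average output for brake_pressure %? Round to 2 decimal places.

66.44

R1 (z=41.2): ¬slow=1−0.83=0.17, severe=0.24; AND[min(a, b)] → w = 0.17
R2 (z=61.5): fast=0.10, none=0.88; AND[min(a, b)] → w = 0.10
R3 (z=75.0): severe=0.24, slow=0.83; AND[min(a, b)] → w = 0.24
R4 (z=65.5): none=0.88, slow=0.83; AND[min(a, b)] → w = 0.83
R5 (z=79.0): moderate=0.28, none=0.88; AND[min(a, b)] → w = 0.28
Weighted average = (0.17·41.2 + 0.10·61.5 + 0.24·75.0 + 0.83·65.5 + 0.28·79.0) / (0.17 + 0.10 + 0.24 + 0.83 + 0.28)
  = 107.6390 / 1.6200 = 66.44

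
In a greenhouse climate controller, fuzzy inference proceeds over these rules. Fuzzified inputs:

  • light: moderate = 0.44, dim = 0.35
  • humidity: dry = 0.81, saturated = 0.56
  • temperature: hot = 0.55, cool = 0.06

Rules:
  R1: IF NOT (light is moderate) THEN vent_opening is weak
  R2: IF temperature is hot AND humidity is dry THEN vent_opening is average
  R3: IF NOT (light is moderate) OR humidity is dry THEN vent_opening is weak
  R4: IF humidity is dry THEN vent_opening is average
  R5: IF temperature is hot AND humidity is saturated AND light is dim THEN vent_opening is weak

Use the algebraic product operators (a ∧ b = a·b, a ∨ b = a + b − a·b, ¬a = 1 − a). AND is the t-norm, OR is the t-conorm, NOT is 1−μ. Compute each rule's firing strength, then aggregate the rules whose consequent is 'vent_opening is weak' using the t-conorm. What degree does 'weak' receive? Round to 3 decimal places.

0.967

R1: ¬moderate=1−0.44=0.56 → w = 0.5600
R2: hot=0.55, dry=0.81; AND[a·b] → w = 0.4455
R3: ¬moderate=1−0.44=0.56, dry=0.81; OR[a + b − a·b] → w = 0.9164
R4: dry=0.81 → w = 0.8100
R5: hot=0.55, saturated=0.56, dim=0.35; AND[a·b] → w = 0.1078
Rules with consequent 'weak': {R1, R3, R5} → strengths 0.5600, 0.9164, 0.1078
Aggregate via t-conorm [a + b − a·b]: 0.9672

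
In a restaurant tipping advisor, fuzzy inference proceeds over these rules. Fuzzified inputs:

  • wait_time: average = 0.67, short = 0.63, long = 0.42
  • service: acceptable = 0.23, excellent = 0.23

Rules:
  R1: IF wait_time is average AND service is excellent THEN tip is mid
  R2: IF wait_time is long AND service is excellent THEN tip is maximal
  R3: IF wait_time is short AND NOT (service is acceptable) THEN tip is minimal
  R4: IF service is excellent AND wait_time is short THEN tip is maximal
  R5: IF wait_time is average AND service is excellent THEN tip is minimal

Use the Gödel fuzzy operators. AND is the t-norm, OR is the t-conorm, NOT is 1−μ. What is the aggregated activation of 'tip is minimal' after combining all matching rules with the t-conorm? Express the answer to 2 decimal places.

R1: average=0.67, excellent=0.23; AND[min(a, b)] → w = 0.23
R2: long=0.42, excellent=0.23; AND[min(a, b)] → w = 0.23
R3: short=0.63, ¬acceptable=1−0.23=0.77; AND[min(a, b)] → w = 0.63
R4: excellent=0.23, short=0.63; AND[min(a, b)] → w = 0.23
R5: average=0.67, excellent=0.23; AND[min(a, b)] → w = 0.23
Rules with consequent 'minimal': {R3, R5} → strengths 0.63, 0.23
Aggregate via t-conorm [max(a, b)]: 0.63

0.63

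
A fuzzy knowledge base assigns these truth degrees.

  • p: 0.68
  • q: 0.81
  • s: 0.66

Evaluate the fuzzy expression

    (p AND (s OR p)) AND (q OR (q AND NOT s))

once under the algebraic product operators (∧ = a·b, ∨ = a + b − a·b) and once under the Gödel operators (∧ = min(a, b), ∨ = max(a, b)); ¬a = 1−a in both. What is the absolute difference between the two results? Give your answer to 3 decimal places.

Under algebraic product:
  s OR p = a + b − a·b on (0.6600, 0.6800) = 0.8912
  p AND (s OR p) = a·b on (0.6800, 0.8912) = 0.6060
  NOT s = 1 − 0.6600 = 0.3400
  q AND NOT s = a·b on (0.8100, 0.3400) = 0.2754
  q OR (q AND NOT s) = a + b − a·b on (0.8100, 0.2754) = 0.8623
  (p AND (s OR p)) AND (q OR (q AND NOT s)) = a·b on (0.6060, 0.8623) = 0.5226
  → value = 0.5226
Under Gödel:
  s OR p = max(a, b) on (0.66, 0.68) = 0.68
  p AND (s OR p) = min(a, b) on (0.68, 0.68) = 0.68
  NOT s = 1 − 0.66 = 0.34
  q AND NOT s = min(a, b) on (0.81, 0.34) = 0.34
  q OR (q AND NOT s) = max(a, b) on (0.81, 0.34) = 0.81
  (p AND (s OR p)) AND (q OR (q AND NOT s)) = min(a, b) on (0.68, 0.81) = 0.68
  → value = 0.6800
|0.5226 − 0.6800| = 0.157

0.157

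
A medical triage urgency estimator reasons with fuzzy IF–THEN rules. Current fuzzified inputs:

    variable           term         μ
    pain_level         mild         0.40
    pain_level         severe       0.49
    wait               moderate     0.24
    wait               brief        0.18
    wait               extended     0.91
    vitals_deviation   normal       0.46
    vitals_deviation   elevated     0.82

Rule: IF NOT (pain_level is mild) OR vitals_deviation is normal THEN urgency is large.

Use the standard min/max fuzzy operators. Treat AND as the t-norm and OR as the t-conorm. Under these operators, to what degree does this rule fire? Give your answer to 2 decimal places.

0.60

firing strength: ¬mild=1−0.40=0.60, normal=0.46; OR[max(a, b)] → w = 0.60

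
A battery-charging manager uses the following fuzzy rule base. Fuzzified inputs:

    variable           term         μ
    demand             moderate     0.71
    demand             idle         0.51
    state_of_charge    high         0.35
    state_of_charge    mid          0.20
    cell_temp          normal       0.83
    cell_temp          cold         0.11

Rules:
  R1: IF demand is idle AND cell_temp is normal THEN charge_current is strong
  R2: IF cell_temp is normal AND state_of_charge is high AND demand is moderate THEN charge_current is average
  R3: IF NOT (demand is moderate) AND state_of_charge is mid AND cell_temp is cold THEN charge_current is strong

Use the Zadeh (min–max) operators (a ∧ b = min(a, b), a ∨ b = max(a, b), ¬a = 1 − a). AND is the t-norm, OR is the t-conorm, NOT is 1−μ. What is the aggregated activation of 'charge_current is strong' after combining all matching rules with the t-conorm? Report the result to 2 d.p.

0.51

R1: idle=0.51, normal=0.83; AND[min(a, b)] → w = 0.51
R2: normal=0.83, high=0.35, moderate=0.71; AND[min(a, b)] → w = 0.35
R3: ¬moderate=1−0.71=0.29, mid=0.20, cold=0.11; AND[min(a, b)] → w = 0.11
Rules with consequent 'strong': {R1, R3} → strengths 0.51, 0.11
Aggregate via t-conorm [max(a, b)]: 0.51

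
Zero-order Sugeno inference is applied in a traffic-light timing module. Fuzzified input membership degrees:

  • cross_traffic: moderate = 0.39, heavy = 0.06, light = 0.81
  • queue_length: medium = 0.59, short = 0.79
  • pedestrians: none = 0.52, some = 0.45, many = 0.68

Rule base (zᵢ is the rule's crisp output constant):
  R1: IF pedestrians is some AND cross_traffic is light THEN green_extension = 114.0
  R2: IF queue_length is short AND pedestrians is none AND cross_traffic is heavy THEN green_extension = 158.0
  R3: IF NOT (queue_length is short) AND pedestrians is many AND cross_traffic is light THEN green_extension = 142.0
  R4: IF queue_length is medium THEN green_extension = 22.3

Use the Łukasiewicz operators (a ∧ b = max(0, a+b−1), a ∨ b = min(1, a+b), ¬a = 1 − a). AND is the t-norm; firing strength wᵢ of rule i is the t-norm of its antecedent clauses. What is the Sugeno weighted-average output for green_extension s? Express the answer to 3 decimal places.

R1 (z=114.0): some=0.45, light=0.81; AND[max(0, a+b−1)] → w = 0.26
R2 (z=158.0): short=0.79, none=0.52, heavy=0.06; AND[max(0, a+b−1)] → w = 0.00
R3 (z=142.0): ¬short=1−0.79=0.21, many=0.68, light=0.81; AND[max(0, a+b−1)] → w = 0.00
R4 (z=22.3): medium=0.59 → w = 0.59
Weighted average = (0.26·114.0 + 0.00·158.0 + 0.00·142.0 + 0.59·22.3) / (0.26 + 0.00 + 0.00 + 0.59)
  = 42.7970 / 0.8500 = 50.349

50.349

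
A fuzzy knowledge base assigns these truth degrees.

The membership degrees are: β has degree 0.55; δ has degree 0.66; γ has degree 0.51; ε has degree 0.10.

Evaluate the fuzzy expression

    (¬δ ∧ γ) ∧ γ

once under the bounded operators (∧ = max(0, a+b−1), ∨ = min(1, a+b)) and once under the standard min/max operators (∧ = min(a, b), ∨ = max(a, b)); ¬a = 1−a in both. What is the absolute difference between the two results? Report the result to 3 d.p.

Under bounded:
  ¬δ = 1 − 0.66 = 0.34
  ¬δ ∧ γ = max(0, a+b−1) on (0.34, 0.51) = 0.00
  (¬δ ∧ γ) ∧ γ = max(0, a+b−1) on (0.00, 0.51) = 0.00
  → value = 0.0000
Under standard min/max:
  ¬δ = 1 − 0.66 = 0.34
  ¬δ ∧ γ = min(a, b) on (0.34, 0.51) = 0.34
  (¬δ ∧ γ) ∧ γ = min(a, b) on (0.34, 0.51) = 0.34
  → value = 0.3400
|0.0000 − 0.3400| = 0.340

0.340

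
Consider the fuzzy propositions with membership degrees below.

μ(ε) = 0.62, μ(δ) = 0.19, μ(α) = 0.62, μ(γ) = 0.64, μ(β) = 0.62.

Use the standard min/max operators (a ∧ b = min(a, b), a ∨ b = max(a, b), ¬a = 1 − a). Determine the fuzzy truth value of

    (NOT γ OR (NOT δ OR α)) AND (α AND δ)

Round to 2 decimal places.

0.19

NOT γ = 1 − 0.64 = 0.36
NOT δ = 1 − 0.19 = 0.81
NOT δ OR α = max(a, b) on (0.81, 0.62) = 0.81
NOT γ OR (NOT δ OR α) = max(a, b) on (0.36, 0.81) = 0.81
α AND δ = min(a, b) on (0.62, 0.19) = 0.19
(NOT γ OR (NOT δ OR α)) AND (α AND δ) = min(a, b) on (0.81, 0.19) = 0.19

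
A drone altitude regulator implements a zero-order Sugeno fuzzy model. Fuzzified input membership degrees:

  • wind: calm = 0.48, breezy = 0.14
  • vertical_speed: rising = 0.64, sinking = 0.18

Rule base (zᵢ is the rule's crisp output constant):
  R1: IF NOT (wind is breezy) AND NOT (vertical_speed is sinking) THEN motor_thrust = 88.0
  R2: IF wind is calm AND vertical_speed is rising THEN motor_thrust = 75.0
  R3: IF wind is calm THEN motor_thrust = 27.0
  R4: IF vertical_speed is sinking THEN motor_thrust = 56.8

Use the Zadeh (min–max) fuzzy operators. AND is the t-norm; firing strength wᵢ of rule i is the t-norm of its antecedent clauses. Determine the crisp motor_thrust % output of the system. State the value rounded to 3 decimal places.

R1 (z=88.0): ¬breezy=1−0.14=0.86, ¬sinking=1−0.18=0.82; AND[min(a, b)] → w = 0.82
R2 (z=75.0): calm=0.48, rising=0.64; AND[min(a, b)] → w = 0.48
R3 (z=27.0): calm=0.48 → w = 0.48
R4 (z=56.8): sinking=0.18 → w = 0.18
Weighted average = (0.82·88.0 + 0.48·75.0 + 0.48·27.0 + 0.18·56.8) / (0.82 + 0.48 + 0.48 + 0.18)
  = 131.3440 / 1.9600 = 67.012

67.012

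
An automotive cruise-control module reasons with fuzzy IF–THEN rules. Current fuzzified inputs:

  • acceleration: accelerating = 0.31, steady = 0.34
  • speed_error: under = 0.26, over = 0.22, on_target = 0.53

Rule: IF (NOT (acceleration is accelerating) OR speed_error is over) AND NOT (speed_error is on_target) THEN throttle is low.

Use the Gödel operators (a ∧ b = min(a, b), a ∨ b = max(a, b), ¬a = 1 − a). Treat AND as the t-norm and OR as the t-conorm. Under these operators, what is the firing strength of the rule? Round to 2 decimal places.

0.47

firing strength: (¬accelerating=1−0.31=0.69 OR over=0.22) = 0.69; AND[min(a, b)] with ¬on_target=1−0.53=0.47 → w = 0.47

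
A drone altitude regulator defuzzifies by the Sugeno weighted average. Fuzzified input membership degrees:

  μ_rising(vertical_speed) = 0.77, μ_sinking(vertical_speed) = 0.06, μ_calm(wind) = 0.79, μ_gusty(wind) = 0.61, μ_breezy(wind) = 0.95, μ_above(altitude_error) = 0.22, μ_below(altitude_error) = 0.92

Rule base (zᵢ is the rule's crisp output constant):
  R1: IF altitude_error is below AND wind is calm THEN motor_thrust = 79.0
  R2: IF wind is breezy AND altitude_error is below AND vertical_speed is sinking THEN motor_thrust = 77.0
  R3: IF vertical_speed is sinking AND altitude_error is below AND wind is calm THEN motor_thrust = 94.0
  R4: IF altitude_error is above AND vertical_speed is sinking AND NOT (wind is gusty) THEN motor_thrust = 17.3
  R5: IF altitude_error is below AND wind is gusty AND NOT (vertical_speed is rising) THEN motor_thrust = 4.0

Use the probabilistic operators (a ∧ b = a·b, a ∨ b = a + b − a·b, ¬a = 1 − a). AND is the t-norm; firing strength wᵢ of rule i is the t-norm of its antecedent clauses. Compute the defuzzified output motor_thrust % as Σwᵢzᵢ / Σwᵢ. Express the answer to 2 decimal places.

R1 (z=79.0): below=0.92, calm=0.79; AND[a·b] → w = 0.7268
R2 (z=77.0): breezy=0.95, below=0.92, sinking=0.06; AND[a·b] → w = 0.0524
R3 (z=94.0): sinking=0.06, below=0.92, calm=0.79; AND[a·b] → w = 0.0436
R4 (z=17.3): above=0.22, sinking=0.06, ¬gusty=1−0.61=0.39; AND[a·b] → w = 0.0051
R5 (z=4.0): below=0.92, gusty=0.61, ¬rising=1−0.77=0.23; AND[a·b] → w = 0.1291
Weighted average = (0.7268·79.0 + 0.0524·77.0 + 0.0436·94.0 + 0.0051·17.3 + 0.1291·4.0) / (0.7268 + 0.0524 + 0.0436 + 0.0051 + 0.1291)
  = 66.1596 / 0.9571 = 69.13

69.13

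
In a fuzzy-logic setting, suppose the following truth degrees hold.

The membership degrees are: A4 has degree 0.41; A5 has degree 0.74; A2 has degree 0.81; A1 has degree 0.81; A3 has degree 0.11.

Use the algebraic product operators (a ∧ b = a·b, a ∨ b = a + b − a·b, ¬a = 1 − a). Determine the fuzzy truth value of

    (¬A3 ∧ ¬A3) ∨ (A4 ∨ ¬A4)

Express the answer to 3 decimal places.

¬A3 = 1 − 0.1100 = 0.8900
¬A3 = 1 − 0.1100 = 0.8900
¬A3 ∧ ¬A3 = a·b on (0.8900, 0.8900) = 0.7921
¬A4 = 1 − 0.4100 = 0.5900
A4 ∨ ¬A4 = a + b − a·b on (0.4100, 0.5900) = 0.7581
(¬A3 ∧ ¬A3) ∨ (A4 ∨ ¬A4) = a + b − a·b on (0.7921, 0.7581) = 0.9497

0.950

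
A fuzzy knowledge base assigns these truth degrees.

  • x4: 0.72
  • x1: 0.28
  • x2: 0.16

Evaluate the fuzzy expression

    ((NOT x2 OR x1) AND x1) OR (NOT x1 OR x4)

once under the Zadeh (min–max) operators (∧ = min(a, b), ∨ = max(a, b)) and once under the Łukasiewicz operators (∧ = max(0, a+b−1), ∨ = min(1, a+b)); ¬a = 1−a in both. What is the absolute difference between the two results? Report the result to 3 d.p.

Under Zadeh (min–max):
  NOT x2 = 1 − 0.16 = 0.84
  NOT x2 OR x1 = max(a, b) on (0.84, 0.28) = 0.84
  (NOT x2 OR x1) AND x1 = min(a, b) on (0.84, 0.28) = 0.28
  NOT x1 = 1 − 0.28 = 0.72
  NOT x1 OR x4 = max(a, b) on (0.72, 0.72) = 0.72
  ((NOT x2 OR x1) AND x1) OR (NOT x1 OR x4) = max(a, b) on (0.28, 0.72) = 0.72
  → value = 0.7200
Under Łukasiewicz:
  NOT x2 = 1 − 0.16 = 0.84
  NOT x2 OR x1 = min(1, a+b) on (0.84, 0.28) = 1.00
  (NOT x2 OR x1) AND x1 = max(0, a+b−1) on (1.00, 0.28) = 0.28
  NOT x1 = 1 − 0.28 = 0.72
  NOT x1 OR x4 = min(1, a+b) on (0.72, 0.72) = 1.00
  ((NOT x2 OR x1) AND x1) OR (NOT x1 OR x4) = min(1, a+b) on (0.28, 1.00) = 1.00
  → value = 1.0000
|0.7200 − 1.0000| = 0.280

0.280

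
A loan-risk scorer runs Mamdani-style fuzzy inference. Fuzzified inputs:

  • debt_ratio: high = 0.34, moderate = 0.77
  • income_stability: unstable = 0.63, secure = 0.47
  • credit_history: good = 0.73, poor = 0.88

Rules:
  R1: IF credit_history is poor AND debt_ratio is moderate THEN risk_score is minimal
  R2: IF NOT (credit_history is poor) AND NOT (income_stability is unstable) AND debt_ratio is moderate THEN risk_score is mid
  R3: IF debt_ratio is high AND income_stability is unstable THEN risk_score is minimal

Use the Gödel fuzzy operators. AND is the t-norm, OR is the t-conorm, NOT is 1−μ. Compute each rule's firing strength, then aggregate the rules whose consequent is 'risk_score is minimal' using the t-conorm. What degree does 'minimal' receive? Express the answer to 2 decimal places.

R1: poor=0.88, moderate=0.77; AND[min(a, b)] → w = 0.77
R2: ¬poor=1−0.88=0.12, ¬unstable=1−0.63=0.37, moderate=0.77; AND[min(a, b)] → w = 0.12
R3: high=0.34, unstable=0.63; AND[min(a, b)] → w = 0.34
Rules with consequent 'minimal': {R1, R3} → strengths 0.77, 0.34
Aggregate via t-conorm [max(a, b)]: 0.77

0.77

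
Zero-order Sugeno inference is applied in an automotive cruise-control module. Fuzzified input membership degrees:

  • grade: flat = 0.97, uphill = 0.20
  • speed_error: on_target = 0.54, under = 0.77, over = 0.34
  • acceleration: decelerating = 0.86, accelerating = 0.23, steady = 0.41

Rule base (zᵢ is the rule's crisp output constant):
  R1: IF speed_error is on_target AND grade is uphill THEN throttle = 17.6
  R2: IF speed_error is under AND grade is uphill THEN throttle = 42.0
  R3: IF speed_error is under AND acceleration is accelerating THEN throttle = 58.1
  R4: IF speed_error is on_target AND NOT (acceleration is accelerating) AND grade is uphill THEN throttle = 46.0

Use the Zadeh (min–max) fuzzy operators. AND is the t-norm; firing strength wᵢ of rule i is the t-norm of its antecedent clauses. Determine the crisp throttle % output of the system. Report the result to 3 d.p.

41.546

R1 (z=17.6): on_target=0.54, uphill=0.20; AND[min(a, b)] → w = 0.20
R2 (z=42.0): under=0.77, uphill=0.20; AND[min(a, b)] → w = 0.20
R3 (z=58.1): under=0.77, accelerating=0.23; AND[min(a, b)] → w = 0.23
R4 (z=46.0): on_target=0.54, ¬accelerating=1−0.23=0.77, uphill=0.20; AND[min(a, b)] → w = 0.20
Weighted average = (0.20·17.6 + 0.20·42.0 + 0.23·58.1 + 0.20·46.0) / (0.20 + 0.20 + 0.23 + 0.20)
  = 34.4830 / 0.8300 = 41.546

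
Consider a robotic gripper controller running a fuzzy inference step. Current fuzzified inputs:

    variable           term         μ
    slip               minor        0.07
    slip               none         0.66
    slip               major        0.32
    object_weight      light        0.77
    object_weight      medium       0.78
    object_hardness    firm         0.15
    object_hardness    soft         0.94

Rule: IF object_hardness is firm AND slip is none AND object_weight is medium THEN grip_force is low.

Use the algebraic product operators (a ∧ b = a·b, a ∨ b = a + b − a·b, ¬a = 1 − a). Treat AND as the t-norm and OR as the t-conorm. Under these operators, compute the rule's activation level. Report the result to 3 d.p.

0.077

firing strength: firm=0.15, none=0.66, medium=0.78; AND[a·b] → w = 0.0772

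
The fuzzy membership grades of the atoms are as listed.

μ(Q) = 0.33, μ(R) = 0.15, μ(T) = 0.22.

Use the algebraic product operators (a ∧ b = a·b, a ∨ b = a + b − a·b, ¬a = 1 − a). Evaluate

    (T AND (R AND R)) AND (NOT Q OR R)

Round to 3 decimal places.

R AND R = a·b on (0.1500, 0.1500) = 0.0225
T AND (R AND R) = a·b on (0.2200, 0.0225) = 0.0049
NOT Q = 1 − 0.3300 = 0.6700
NOT Q OR R = a + b − a·b on (0.6700, 0.1500) = 0.7195
(T AND (R AND R)) AND (NOT Q OR R) = a·b on (0.0049, 0.7195) = 0.0036

0.004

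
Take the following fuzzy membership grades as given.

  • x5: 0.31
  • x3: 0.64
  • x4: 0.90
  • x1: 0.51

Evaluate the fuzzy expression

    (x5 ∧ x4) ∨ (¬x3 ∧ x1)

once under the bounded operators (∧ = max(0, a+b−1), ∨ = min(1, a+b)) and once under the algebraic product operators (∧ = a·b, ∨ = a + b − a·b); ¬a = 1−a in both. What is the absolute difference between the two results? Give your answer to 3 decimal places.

Under bounded:
  x5 ∧ x4 = max(0, a+b−1) on (0.31, 0.90) = 0.21
  ¬x3 = 1 − 0.64 = 0.36
  ¬x3 ∧ x1 = max(0, a+b−1) on (0.36, 0.51) = 0.00
  (x5 ∧ x4) ∨ (¬x3 ∧ x1) = min(1, a+b) on (0.21, 0.00) = 0.21
  → value = 0.2100
Under algebraic product:
  x5 ∧ x4 = a·b on (0.3100, 0.9000) = 0.2790
  ¬x3 = 1 − 0.6400 = 0.3600
  ¬x3 ∧ x1 = a·b on (0.3600, 0.5100) = 0.1836
  (x5 ∧ x4) ∨ (¬x3 ∧ x1) = a + b − a·b on (0.2790, 0.1836) = 0.4114
  → value = 0.4114
|0.2100 − 0.4114| = 0.201

0.201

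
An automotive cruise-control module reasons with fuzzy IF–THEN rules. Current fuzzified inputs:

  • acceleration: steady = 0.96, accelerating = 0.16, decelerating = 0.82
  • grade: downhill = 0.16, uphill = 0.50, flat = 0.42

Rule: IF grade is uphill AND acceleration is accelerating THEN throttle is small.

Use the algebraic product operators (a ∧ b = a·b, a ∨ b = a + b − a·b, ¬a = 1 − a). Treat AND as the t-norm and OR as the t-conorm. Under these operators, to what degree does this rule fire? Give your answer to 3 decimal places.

0.080

firing strength: uphill=0.50, accelerating=0.16; AND[a·b] → w = 0.0800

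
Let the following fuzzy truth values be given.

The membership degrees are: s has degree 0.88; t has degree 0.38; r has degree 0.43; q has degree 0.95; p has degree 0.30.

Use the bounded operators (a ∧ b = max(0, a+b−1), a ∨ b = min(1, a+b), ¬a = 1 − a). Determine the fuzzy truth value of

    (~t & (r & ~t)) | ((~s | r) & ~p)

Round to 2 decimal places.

0.25

~t = 1 − 0.38 = 0.62
~t = 1 − 0.38 = 0.62
r & ~t = max(0, a+b−1) on (0.43, 0.62) = 0.05
~t & (r & ~t) = max(0, a+b−1) on (0.62, 0.05) = 0.00
~s = 1 − 0.88 = 0.12
~s | r = min(1, a+b) on (0.12, 0.43) = 0.55
~p = 1 − 0.30 = 0.70
(~s | r) & ~p = max(0, a+b−1) on (0.55, 0.70) = 0.25
(~t & (r & ~t)) | ((~s | r) & ~p) = min(1, a+b) on (0.00, 0.25) = 0.25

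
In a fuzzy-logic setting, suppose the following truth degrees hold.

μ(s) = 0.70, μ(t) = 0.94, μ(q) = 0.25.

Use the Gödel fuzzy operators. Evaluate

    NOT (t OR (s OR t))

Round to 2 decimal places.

s OR t = max(a, b) on (0.70, 0.94) = 0.94
t OR (s OR t) = max(a, b) on (0.94, 0.94) = 0.94
NOT (t OR (s OR t)) = 1 − 0.94 = 0.06

0.06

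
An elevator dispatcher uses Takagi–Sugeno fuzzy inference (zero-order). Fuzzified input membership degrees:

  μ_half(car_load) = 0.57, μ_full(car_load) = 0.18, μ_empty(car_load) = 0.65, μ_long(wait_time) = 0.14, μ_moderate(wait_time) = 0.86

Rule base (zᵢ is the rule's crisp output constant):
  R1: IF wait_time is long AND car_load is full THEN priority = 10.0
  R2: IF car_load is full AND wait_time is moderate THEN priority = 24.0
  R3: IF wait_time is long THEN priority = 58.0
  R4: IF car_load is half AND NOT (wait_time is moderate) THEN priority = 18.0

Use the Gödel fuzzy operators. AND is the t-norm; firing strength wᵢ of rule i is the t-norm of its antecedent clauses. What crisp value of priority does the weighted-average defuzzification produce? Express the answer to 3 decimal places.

R1 (z=10.0): long=0.14, full=0.18; AND[min(a, b)] → w = 0.14
R2 (z=24.0): full=0.18, moderate=0.86; AND[min(a, b)] → w = 0.18
R3 (z=58.0): long=0.14 → w = 0.14
R4 (z=18.0): half=0.57, ¬moderate=1−0.86=0.14; AND[min(a, b)] → w = 0.14
Weighted average = (0.14·10.0 + 0.18·24.0 + 0.14·58.0 + 0.14·18.0) / (0.14 + 0.18 + 0.14 + 0.14)
  = 16.3600 / 0.6000 = 27.267

27.267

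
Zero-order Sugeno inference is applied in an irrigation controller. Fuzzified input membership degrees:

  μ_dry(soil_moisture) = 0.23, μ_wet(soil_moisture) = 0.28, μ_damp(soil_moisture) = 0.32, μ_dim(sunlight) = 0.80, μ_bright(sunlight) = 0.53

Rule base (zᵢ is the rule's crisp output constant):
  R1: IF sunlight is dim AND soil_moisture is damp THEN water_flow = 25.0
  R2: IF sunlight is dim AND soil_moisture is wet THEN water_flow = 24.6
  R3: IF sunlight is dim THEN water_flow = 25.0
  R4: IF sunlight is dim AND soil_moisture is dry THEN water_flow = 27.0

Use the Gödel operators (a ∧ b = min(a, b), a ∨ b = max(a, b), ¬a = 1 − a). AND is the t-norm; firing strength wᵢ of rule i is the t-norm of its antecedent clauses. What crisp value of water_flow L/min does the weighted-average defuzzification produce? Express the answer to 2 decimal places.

25.21

R1 (z=25.0): dim=0.80, damp=0.32; AND[min(a, b)] → w = 0.32
R2 (z=24.6): dim=0.80, wet=0.28; AND[min(a, b)] → w = 0.28
R3 (z=25.0): dim=0.80 → w = 0.80
R4 (z=27.0): dim=0.80, dry=0.23; AND[min(a, b)] → w = 0.23
Weighted average = (0.32·25.0 + 0.28·24.6 + 0.80·25.0 + 0.23·27.0) / (0.32 + 0.28 + 0.80 + 0.23)
  = 41.0980 / 1.6300 = 25.21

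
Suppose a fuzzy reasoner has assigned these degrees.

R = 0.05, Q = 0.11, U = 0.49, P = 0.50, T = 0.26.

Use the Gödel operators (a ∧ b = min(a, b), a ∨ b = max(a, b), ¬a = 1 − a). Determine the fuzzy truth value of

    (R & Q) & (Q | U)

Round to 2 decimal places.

R & Q = min(a, b) on (0.05, 0.11) = 0.05
Q | U = max(a, b) on (0.11, 0.49) = 0.49
(R & Q) & (Q | U) = min(a, b) on (0.05, 0.49) = 0.05

0.05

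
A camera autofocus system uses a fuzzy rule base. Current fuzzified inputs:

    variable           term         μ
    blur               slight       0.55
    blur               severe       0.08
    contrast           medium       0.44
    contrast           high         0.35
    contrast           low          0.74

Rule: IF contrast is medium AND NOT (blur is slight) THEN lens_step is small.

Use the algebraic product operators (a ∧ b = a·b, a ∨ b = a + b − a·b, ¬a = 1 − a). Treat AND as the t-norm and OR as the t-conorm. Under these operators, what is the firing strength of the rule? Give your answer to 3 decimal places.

firing strength: medium=0.44, ¬slight=1−0.55=0.45; AND[a·b] → w = 0.1980

0.198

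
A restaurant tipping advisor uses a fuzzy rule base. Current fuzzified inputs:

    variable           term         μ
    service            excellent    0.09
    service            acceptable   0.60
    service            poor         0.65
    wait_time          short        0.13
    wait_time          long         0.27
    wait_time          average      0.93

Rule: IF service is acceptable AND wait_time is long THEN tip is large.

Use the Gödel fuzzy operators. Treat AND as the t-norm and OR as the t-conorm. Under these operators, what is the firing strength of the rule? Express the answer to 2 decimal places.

firing strength: acceptable=0.60, long=0.27; AND[min(a, b)] → w = 0.27

0.27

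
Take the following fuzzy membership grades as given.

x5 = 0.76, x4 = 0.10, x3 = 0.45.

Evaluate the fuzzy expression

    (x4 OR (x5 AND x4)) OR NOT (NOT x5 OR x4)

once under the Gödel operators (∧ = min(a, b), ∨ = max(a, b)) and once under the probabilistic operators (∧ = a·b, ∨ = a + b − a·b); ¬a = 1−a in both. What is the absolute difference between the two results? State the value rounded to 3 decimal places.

Under Gödel:
  x5 AND x4 = min(a, b) on (0.76, 0.10) = 0.10
  x4 OR (x5 AND x4) = max(a, b) on (0.10, 0.10) = 0.10
  NOT x5 = 1 − 0.76 = 0.24
  NOT x5 OR x4 = max(a, b) on (0.24, 0.10) = 0.24
  NOT (NOT x5 OR x4) = 1 − 0.24 = 0.76
  (x4 OR (x5 AND x4)) OR NOT (NOT x5 OR x4) = max(a, b) on (0.10, 0.76) = 0.76
  → value = 0.7600
Under probabilistic:
  x5 AND x4 = a·b on (0.7600, 0.1000) = 0.0760
  x4 OR (x5 AND x4) = a + b − a·b on (0.1000, 0.0760) = 0.1684
  NOT x5 = 1 − 0.7600 = 0.2400
  NOT x5 OR x4 = a + b − a·b on (0.2400, 0.1000) = 0.3160
  NOT (NOT x5 OR x4) = 1 − 0.3160 = 0.6840
  (x4 OR (x5 AND x4)) OR NOT (NOT x5 OR x4) = a + b − a·b on (0.1684, 0.6840) = 0.7372
  → value = 0.7372
|0.7600 − 0.7372| = 0.023

0.023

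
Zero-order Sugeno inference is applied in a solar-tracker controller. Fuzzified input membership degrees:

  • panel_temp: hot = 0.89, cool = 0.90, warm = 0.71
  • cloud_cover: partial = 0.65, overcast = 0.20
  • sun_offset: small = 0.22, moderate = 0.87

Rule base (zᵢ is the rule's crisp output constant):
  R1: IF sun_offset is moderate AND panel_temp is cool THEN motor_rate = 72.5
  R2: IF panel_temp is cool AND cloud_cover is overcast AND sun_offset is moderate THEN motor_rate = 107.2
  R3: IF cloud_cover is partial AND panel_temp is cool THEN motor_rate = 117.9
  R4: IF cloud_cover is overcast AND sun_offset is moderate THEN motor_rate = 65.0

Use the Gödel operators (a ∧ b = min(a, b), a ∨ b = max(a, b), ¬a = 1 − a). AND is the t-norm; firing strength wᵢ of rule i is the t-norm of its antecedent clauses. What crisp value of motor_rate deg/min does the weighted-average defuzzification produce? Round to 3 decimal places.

R1 (z=72.5): moderate=0.87, cool=0.90; AND[min(a, b)] → w = 0.87
R2 (z=107.2): cool=0.90, overcast=0.20, moderate=0.87; AND[min(a, b)] → w = 0.20
R3 (z=117.9): partial=0.65, cool=0.90; AND[min(a, b)] → w = 0.65
R4 (z=65.0): overcast=0.20, moderate=0.87; AND[min(a, b)] → w = 0.20
Weighted average = (0.87·72.5 + 0.20·107.2 + 0.65·117.9 + 0.20·65.0) / (0.87 + 0.20 + 0.65 + 0.20)
  = 174.1500 / 1.9200 = 90.703

90.703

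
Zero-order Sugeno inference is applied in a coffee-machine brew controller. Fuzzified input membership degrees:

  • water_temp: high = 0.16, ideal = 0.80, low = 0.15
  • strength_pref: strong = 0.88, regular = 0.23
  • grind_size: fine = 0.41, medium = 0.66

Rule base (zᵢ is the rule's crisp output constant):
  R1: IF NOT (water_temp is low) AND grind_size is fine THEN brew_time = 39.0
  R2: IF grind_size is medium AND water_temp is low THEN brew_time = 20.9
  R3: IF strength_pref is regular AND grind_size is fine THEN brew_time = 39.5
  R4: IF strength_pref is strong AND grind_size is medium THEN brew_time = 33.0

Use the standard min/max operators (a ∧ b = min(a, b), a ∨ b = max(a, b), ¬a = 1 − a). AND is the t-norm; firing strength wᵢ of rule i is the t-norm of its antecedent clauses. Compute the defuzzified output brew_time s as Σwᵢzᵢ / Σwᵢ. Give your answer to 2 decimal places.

R1 (z=39.0): ¬low=1−0.15=0.85, fine=0.41; AND[min(a, b)] → w = 0.41
R2 (z=20.9): medium=0.66, low=0.15; AND[min(a, b)] → w = 0.15
R3 (z=39.5): regular=0.23, fine=0.41; AND[min(a, b)] → w = 0.23
R4 (z=33.0): strong=0.88, medium=0.66; AND[min(a, b)] → w = 0.66
Weighted average = (0.41·39.0 + 0.15·20.9 + 0.23·39.5 + 0.66·33.0) / (0.41 + 0.15 + 0.23 + 0.66)
  = 49.9900 / 1.4500 = 34.48

34.48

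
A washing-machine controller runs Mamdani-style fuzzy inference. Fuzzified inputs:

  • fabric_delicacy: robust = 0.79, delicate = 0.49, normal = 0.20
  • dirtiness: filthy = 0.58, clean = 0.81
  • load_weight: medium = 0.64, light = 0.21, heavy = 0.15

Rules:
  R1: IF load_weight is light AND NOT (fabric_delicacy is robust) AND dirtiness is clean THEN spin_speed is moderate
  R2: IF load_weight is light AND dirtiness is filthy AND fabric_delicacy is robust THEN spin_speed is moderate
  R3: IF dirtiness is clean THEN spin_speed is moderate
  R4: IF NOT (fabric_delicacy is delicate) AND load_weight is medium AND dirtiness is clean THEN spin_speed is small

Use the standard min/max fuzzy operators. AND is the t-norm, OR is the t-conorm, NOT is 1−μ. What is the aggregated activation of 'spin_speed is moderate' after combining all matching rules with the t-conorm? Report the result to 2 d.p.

R1: light=0.21, ¬robust=1−0.79=0.21, clean=0.81; AND[min(a, b)] → w = 0.21
R2: light=0.21, filthy=0.58, robust=0.79; AND[min(a, b)] → w = 0.21
R3: clean=0.81 → w = 0.81
R4: ¬delicate=1−0.49=0.51, medium=0.64, clean=0.81; AND[min(a, b)] → w = 0.51
Rules with consequent 'moderate': {R1, R2, R3} → strengths 0.21, 0.21, 0.81
Aggregate via t-conorm [max(a, b)]: 0.81

0.81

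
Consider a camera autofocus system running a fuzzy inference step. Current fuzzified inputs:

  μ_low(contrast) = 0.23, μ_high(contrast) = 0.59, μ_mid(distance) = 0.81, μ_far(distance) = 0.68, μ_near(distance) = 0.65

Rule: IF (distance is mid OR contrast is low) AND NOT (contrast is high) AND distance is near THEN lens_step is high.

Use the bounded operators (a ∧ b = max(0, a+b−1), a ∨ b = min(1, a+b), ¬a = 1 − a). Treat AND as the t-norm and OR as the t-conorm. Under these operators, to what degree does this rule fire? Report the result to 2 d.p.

0.06

firing strength: (mid=0.81 OR low=0.23) = 1.00; AND[max(0, a+b−1)] with ¬high=1−0.59=0.41, near=0.65 → w = 0.06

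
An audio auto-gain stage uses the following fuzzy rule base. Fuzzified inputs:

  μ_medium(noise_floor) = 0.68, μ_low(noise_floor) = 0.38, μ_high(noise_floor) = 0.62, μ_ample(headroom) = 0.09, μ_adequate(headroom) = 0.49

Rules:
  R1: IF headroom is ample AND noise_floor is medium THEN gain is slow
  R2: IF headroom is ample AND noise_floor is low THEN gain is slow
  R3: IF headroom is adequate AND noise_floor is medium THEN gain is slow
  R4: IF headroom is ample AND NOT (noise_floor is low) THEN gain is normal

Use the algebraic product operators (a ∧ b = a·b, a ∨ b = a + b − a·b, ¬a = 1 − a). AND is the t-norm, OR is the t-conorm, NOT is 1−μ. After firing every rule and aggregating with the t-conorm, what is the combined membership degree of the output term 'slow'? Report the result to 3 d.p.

R1: ample=0.09, medium=0.68; AND[a·b] → w = 0.0612
R2: ample=0.09, low=0.38; AND[a·b] → w = 0.0342
R3: adequate=0.49, medium=0.68; AND[a·b] → w = 0.3332
R4: ample=0.09, ¬low=1−0.38=0.62; AND[a·b] → w = 0.0558
Rules with consequent 'slow': {R1, R2, R3} → strengths 0.0612, 0.0342, 0.3332
Aggregate via t-conorm [a + b − a·b]: 0.3954

0.395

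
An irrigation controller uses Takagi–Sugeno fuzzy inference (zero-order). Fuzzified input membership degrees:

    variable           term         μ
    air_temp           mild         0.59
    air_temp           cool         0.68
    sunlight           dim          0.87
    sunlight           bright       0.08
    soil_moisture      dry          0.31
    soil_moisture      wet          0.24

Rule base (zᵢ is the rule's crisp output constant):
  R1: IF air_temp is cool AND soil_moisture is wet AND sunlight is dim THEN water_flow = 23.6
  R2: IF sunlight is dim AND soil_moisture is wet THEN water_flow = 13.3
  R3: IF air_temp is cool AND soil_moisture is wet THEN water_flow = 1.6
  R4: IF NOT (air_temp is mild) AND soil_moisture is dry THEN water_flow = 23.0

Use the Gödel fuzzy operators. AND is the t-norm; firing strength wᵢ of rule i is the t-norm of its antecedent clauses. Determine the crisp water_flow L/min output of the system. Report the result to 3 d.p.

R1 (z=23.6): cool=0.68, wet=0.24, dim=0.87; AND[min(a, b)] → w = 0.24
R2 (z=13.3): dim=0.87, wet=0.24; AND[min(a, b)] → w = 0.24
R3 (z=1.6): cool=0.68, wet=0.24; AND[min(a, b)] → w = 0.24
R4 (z=23.0): ¬mild=1−0.59=0.41, dry=0.31; AND[min(a, b)] → w = 0.31
Weighted average = (0.24·23.6 + 0.24·13.3 + 0.24·1.6 + 0.31·23.0) / (0.24 + 0.24 + 0.24 + 0.31)
  = 16.3700 / 1.0300 = 15.893

15.893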